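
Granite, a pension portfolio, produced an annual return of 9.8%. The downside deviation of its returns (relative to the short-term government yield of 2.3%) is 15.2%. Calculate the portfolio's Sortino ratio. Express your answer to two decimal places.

0.49

Sortino = (Rp − Rf) / σd = (9.8% − 2.3%) / 15.2% = 7.50% / 15.2% = 0.4934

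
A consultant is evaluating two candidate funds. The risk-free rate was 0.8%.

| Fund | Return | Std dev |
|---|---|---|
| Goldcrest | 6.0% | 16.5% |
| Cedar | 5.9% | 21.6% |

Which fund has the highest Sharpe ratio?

Goldcrest: Sharpe ratio = (6.0% − 0.8%) / 16.5% = 0.315
Cedar: Sharpe ratio = (5.9% − 0.8%) / 21.6% = 0.236
Highest: Goldcrest (0.315).

Goldcrest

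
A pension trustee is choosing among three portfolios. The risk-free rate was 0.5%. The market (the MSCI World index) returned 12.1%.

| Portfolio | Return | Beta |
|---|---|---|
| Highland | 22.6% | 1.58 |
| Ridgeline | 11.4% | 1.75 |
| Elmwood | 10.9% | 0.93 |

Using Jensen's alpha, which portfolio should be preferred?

Highland

Highland: α = 22.6% − [0.5% + 1.58 × (12.1% − 0.5%)] = 3.772
Ridgeline: α = 11.4% − [0.5% + 1.75 × (12.1% − 0.5%)] = -9.400
Elmwood: α = 10.9% − [0.5% + 0.93 × (12.1% − 0.5%)] = -0.388
Highest: Highland (3.772).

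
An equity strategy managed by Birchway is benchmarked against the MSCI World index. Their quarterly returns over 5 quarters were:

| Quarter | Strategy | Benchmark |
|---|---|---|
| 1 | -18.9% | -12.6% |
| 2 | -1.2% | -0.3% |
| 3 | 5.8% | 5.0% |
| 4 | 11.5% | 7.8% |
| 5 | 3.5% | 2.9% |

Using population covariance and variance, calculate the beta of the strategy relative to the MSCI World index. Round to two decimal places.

r̄p = 0.1400%,  r̄m = 0.5600%
Cov = Σ(rp − r̄p)(rm − r̄m) / 5 = 73.3916
Var(rm) = Σ(rm − r̄m)² / 5 = 50.3064
β = Cov / Var = 73.3916 / 50.3064 = 1.4589

1.46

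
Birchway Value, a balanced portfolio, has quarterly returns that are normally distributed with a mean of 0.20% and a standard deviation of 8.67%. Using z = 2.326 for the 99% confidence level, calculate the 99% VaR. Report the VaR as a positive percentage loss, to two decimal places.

19.97

VaR (as % loss) = −(μ − z·σ) = −(0.20% − 2.326 × 8.67%) = −(-19.96642%) = 19.96642%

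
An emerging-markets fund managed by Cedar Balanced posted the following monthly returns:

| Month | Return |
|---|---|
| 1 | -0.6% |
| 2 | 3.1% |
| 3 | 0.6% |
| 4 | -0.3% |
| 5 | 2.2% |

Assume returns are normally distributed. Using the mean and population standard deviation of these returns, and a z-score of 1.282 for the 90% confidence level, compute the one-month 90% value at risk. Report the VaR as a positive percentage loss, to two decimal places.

Mean return μ = 5.00 / 5 = 1.0000%
Population std dev = √[10.2600 / 5] = 1.4325%
VaR = −(μ − z·σ) = −(1.0000 − 1.282 × 1.4325) = −(-0.8365) = 0.8365%

0.84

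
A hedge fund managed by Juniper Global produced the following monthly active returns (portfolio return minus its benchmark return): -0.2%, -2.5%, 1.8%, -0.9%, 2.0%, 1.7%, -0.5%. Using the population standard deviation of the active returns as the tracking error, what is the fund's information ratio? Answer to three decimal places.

Mean return μ = 1.40 / 7 = 0.2000%
Population σ = √[Σ(r − μ)² / 7] = √[17.2000 / 7] = √2.4571 = 1.5675%
IR = μ / tracking error = 0.2000 / 1.5675 = 0.1276

0.128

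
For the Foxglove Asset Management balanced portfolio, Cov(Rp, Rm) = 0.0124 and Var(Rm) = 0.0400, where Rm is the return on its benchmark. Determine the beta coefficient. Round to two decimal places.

β = Cov(Rp, Rm) / Var(Rm) = 0.0124 / 0.0400 = 0.3100

0.31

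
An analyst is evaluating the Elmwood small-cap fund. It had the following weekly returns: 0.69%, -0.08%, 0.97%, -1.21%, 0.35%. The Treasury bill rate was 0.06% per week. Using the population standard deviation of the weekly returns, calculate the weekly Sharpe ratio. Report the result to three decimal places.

r̄ = (0.69 − 0.08 + 0.97 − 1.21 + 0.35) / 5 = 0.720 / 5 = 0.1440%
Σ(r − r̄)² = 2.9063; population σ = √(2.9063/5) = 0.7624%
Sharpe = (r̄ − rf) / σ = (0.1440 − 0.06) / 0.7624 = 0.0840 / 0.7624 = 0.1102

0.110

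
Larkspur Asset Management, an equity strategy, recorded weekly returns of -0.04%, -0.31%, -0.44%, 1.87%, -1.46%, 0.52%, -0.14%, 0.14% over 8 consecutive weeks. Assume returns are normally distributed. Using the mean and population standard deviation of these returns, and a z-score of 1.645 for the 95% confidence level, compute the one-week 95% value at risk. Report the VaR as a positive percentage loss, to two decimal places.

1.43

Mean return μ = 0.140 / 8 = 0.0175%
Σ(r − μ)² = 6.2270; population σ = √(6.2270/8) = 0.8823%
VaR = −(μ − z·σ) = −(0.0175 − 1.645 × 0.8823) = −(-1.4339) = 1.4339%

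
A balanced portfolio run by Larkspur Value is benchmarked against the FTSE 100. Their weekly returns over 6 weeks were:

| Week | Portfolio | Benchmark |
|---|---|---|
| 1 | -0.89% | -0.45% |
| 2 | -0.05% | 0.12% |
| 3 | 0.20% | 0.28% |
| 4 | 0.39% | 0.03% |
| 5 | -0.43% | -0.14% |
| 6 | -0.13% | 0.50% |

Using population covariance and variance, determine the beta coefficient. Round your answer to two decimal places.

0.93

r̄p = -0.1517%,  r̄m = 0.0567%
Cov = Σ(rp − r̄p)(rm − r̄m) / 6 = 0.0848
Var(rm) = Σ(rm − r̄m)² / 6 = 0.0911
β = Cov / Var = 0.0848 / 0.0911 = 0.9308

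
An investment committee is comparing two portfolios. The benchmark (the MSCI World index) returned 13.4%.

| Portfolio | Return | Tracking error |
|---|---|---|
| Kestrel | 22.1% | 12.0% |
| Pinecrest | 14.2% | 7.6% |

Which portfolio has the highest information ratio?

Kestrel

Kestrel: IR = (22.1% − 13.4%) / 12.0% = 0.725
Pinecrest: IR = (14.2% − 13.4%) / 7.6% = 0.105
Highest: Kestrel (0.725).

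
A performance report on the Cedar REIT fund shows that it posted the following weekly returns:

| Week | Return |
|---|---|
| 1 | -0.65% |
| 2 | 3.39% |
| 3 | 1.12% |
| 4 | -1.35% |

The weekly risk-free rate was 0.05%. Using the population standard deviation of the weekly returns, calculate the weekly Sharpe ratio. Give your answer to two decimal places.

r̄ = (-0.65 + 3.39 + 1.12 − 1.35) / 4 = 0.6275%
Σ(r − r̄)² = (-0.65 − 0.6275)² + (3.39 − 0.6275)² + (1.12 − 0.6275)² + … = 13.4165
σ = √[13.4165 / 4] = 1.8314%
Sharpe = (r̄ − rf) / σ = (0.6275 − 0.05) / 1.8314 = 0.5775 / 1.8314 = 0.3153

0.32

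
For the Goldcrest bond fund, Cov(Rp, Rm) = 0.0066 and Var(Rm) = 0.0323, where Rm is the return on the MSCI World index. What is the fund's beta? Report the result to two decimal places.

0.20

β = Cov(Rp, Rm) / Var(Rm) = 0.0066 / 0.0323 = 0.2043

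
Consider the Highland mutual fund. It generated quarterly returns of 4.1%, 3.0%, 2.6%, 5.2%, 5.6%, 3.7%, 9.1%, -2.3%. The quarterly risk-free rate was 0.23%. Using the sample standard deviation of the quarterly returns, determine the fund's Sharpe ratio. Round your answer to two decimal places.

1.13

r̄ = (4.1 + 3 + 2.6 + 5.2 + 5.6 + 3.7 + 9.1 − 2.3) / 8 = 31.00 / 8 = 3.8750%
Σ(r − r̄)² = (4.1 − 3.8750)² + (3 − 3.8750)² + … = 72.6350
sample σ = √(72.6350 / 7) = √10.3764 = 3.2212%
Sharpe = (r̄ − rf) / σ = (3.8750 − 0.23) / 3.2212 = 3.6450 / 3.2212 = 1.1316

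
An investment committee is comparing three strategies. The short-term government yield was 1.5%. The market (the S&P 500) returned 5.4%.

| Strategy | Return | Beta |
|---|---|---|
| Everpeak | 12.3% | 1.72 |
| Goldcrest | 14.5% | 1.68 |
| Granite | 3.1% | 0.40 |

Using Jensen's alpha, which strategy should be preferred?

Goldcrest

Everpeak: α = 12.3% − [1.5% + 1.72 × (5.4% − 1.5%)] = 4.092
Goldcrest: α = 14.5% − [1.5% + 1.68 × (5.4% − 1.5%)] = 6.448
Granite: α = 3.1% − [1.5% + 0.40 × (5.4% − 1.5%)] = 0.040
Highest: Goldcrest (6.448).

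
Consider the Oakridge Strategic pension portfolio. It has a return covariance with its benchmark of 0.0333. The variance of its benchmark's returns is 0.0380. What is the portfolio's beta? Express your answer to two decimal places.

0.88

β = Cov(Rp, Rm) / Var(Rm) = 0.0333 / 0.0380 = 0.8763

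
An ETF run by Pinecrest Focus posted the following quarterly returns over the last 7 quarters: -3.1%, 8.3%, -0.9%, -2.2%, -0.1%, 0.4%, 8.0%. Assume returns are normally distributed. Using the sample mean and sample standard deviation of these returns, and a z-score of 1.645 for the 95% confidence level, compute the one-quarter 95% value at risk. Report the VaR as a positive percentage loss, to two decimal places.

Mean return μ = 10.40 / 7 = 1.4857%
Σ(r − μ)² = (-3.1 − 1.4857)² + (8.3 − 1.4857)² + … = 132.8686
sample σ = √(132.8686 / 6) = √22.1448 = 4.7058%
VaR = −(μ − z·σ) = −(1.4857 − 1.645 × 4.7058) = −(-6.2553) = 6.2553%

6.26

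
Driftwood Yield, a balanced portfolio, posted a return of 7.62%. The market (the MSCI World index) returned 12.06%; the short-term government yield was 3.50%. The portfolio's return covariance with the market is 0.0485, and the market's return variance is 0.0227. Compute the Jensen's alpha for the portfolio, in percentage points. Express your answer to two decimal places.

-14.17

β = Cov / Var = 0.0485 / 0.0227 = 2.1366
E[R] = Rf + β(Rm − Rf) = 3.50% + 2.1366 × (12.06% − 3.50%) = 21.7893%
α = Rp − E[R] = 7.62% − 21.7893% = -14.1693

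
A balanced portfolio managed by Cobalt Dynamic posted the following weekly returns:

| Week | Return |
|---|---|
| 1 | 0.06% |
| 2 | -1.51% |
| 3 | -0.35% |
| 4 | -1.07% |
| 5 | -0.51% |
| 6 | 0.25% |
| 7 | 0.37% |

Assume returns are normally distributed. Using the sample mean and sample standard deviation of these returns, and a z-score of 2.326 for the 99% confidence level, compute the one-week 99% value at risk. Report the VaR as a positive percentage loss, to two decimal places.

μ = (0.06 − 1.51 − 0.35 − 1.07 − 0.51 + 0.25 + 0.37) / 7 = -0.3943%
Σ(r − μ)² = 2.9224; sample σ = √(2.9224/6) = 0.6979%
VaR = −(μ − z·σ) = −(-0.3943 − 2.326 × 0.6979) = −(-2.0176) = 2.0176%

2.02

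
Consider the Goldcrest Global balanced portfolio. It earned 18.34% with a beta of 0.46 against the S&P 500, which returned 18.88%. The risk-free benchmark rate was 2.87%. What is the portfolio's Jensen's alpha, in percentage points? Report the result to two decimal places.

CAPM expected return = Rf + β(Rm − Rf) = 2.87% + 0.46 × (18.88% − 2.87%) = 2.87 + 0.46 × 16.01 = 10.2346%
Jensen's α = Rp − E[R] = 18.34% − 10.2346% = 8.1054

8.11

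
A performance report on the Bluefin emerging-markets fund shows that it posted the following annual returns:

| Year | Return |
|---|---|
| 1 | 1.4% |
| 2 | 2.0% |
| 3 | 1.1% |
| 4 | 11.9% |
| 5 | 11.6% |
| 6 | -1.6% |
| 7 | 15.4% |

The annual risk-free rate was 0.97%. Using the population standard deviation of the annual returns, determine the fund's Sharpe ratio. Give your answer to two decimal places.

Mean return r̄ = 41.80 / 7 = 5.9714%
Population std dev = √[273.4543 / 7] = 6.2502%
Sharpe = (r̄ − rf) / σ = (5.9714 − 0.97) / 6.2502 = 5.0014 / 6.2502 = 0.8002

0.80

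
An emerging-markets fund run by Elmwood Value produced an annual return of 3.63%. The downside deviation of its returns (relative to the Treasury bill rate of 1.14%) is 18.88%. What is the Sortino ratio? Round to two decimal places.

Sortino = (Rp − Rf) / σd = (3.63% − 1.14%) / 18.88% = 2.49% / 18.88% = 0.1319

0.13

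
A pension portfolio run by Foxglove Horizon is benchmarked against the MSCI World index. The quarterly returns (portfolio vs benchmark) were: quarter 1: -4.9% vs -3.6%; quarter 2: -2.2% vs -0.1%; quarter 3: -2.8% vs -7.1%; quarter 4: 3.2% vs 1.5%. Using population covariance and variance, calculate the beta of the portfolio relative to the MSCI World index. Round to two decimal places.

0.61

r̄p = -1.6750%,  r̄m = -2.3250%
Cov = Σ(rp − r̄p)(rm − r̄m) / 4 = 6.7406
Var(rm) = Σ(rm − r̄m)² / 4 = 11.0019
β = Cov / Var = 6.7406 / 11.0019 = 0.6127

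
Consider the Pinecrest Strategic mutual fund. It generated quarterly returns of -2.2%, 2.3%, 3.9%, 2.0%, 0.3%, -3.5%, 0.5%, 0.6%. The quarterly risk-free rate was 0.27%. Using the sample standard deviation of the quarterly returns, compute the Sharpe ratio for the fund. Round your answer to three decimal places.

r̄ = (-2.2 + 2.3 + 3.9 + 2 + 0.3 − 3.5 + 0.5 + 0.6) / 8 = 3.90 / 8 = 0.4875%
Σ(r − r̄)² = (-2.2 − 0.4875)² + (2.3 − 0.4875)² + (3.9 − 0.4875)² + … = 40.3888
σ = √[40.3888 / 7] = 2.4020%
Sharpe = (r̄ − rf) / σ = (0.4875 − 0.27) / 2.4020 = 0.2175 / 2.4020 = 0.0905

0.091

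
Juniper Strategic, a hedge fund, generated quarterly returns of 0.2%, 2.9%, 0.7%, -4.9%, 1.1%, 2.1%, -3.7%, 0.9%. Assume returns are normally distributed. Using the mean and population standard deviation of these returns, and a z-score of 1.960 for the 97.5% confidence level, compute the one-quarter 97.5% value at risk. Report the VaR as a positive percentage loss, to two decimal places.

5.13

μ = (0.2 + 2.9 + 0.7 − 4.9 + 1.1 + 2.1 − 3.7 + 0.9) / 8 = -0.0875%
Σ(r − μ)² = 53.0088; population σ = √(53.0088/8) = 2.5741%
VaR = −(μ − z·σ) = −(-0.0875 − 1.960 × 2.5741) = −(-5.1327) = 5.1327%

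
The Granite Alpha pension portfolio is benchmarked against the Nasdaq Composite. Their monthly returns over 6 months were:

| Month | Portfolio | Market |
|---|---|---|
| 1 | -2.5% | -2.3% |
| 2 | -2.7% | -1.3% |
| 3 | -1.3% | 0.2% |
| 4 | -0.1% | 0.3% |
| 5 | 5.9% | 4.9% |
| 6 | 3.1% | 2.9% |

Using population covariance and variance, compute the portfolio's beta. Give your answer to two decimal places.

1.26

r̄p = 0.4000%,  r̄m = 0.7833%
Cov = Σ(rp − r̄p)(rm − r̄m) / 6 = 7.4983
Var(rm) = Σ(rm − r̄m)² / 6 = 5.9747
β = Cov / Var = 7.4983 / 5.9747 = 1.2550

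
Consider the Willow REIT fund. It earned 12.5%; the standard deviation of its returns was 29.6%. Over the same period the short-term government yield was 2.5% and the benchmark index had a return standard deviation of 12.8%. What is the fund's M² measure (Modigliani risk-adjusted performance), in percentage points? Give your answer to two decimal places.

Sharpe = (Rp − Rf) / σp = (12.5% − 2.5%) / 29.6% = 0.3378
M² = Rf + Sharpe × σm = 2.5% + 0.3378 × 12.8% = 6.8238%

6.82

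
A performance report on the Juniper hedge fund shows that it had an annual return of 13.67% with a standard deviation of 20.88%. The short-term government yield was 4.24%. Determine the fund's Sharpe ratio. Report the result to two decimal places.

Sharpe = (Rp − Rf) / σp = (13.67% − 4.24%) / 20.88% = 9.43% / 20.88% = 0.4516

0.45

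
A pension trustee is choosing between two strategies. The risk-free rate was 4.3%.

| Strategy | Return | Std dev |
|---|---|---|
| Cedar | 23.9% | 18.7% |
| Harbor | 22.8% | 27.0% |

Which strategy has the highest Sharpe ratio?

Cedar

Cedar: Sharpe ratio = (23.9% − 4.3%) / 18.7% = 1.048
Harbor: Sharpe ratio = (22.8% − 4.3%) / 27.0% = 0.685
Highest: Cedar (1.048).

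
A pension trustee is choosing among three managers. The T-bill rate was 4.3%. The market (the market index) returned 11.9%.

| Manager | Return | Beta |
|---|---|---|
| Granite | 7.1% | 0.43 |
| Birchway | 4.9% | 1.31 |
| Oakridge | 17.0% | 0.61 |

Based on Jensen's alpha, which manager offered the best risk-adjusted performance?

Oakridge

Granite: α = 7.1% − [4.3% + 0.43 × (11.9% − 4.3%)] = -0.468
Birchway: α = 4.9% − [4.3% + 1.31 × (11.9% − 4.3%)] = -9.356
Oakridge: α = 17.0% − [4.3% + 0.61 × (11.9% − 4.3%)] = 8.064
Highest: Oakridge (8.064).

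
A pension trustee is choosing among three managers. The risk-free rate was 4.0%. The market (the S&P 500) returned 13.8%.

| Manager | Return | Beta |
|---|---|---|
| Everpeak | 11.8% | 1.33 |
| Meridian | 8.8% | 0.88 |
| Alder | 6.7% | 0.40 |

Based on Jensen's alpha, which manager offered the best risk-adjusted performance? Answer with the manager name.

Everpeak: α = 11.8% − [4.0% + 1.33 × (13.8% − 4.0%)] = -5.234
Meridian: α = 8.8% − [4.0% + 0.88 × (13.8% − 4.0%)] = -3.824
Alder: α = 6.7% − [4.0% + 0.40 × (13.8% − 4.0%)] = -1.220
Highest: Alder (-1.220).

Alder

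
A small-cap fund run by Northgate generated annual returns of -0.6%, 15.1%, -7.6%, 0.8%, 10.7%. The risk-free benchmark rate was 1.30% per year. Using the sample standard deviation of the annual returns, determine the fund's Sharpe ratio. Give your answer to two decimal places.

0.26

Mean return r̄ = 18.40 / 5 = 3.6800%
Σ(r − r̄)² = 333.5480; sample σ = √(333.5480/4) = 9.1316%
Sharpe = (r̄ − rf) / σ = (3.6800 − 1.3) / 9.1316 = 2.3800 / 9.1316 = 0.2606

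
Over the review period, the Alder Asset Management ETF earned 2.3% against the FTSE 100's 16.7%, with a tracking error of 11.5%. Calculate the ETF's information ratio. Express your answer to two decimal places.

-1.25

IR = (Rp − Rb) / TE = (2.3% − 16.7%) / 11.5% = -14.40% / 11.5% = -1.2522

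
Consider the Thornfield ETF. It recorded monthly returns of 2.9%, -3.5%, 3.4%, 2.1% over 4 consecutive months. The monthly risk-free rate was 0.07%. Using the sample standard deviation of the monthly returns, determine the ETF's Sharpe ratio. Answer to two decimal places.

r̄ = (2.9 − 3.5 + 3.4 + 2.1) / 4 = 1.2250%
Σ(r − r̄)² = 30.6275; sample σ = √(30.6275/3) = 3.1952%
Sharpe = (r̄ − rf) / σ = (1.2250 − 0.07) / 3.1952 = 1.1550 / 3.1952 = 0.3615

0.36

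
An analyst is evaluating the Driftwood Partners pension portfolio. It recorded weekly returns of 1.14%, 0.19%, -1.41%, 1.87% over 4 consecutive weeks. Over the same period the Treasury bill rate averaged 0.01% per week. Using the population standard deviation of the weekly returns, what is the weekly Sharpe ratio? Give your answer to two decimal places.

0.36

Mean return r̄ = 1.790 / 4 = 0.4475%
Population σ = √[Σ(r − r̄)² / 4] = √[6.0197 / 4] = √1.5049 = 1.2267%
Sharpe = (r̄ − rf) / σ = (0.4475 − 0.01) / 1.2267 = 0.4375 / 1.2267 = 0.3566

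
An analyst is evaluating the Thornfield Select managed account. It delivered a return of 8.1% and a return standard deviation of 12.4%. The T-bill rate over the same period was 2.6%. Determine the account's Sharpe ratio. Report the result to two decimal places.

0.44

Sharpe = (Rp − Rf) / σp = (8.1% − 2.6%) / 12.4% = 5.50% / 12.4% = 0.4435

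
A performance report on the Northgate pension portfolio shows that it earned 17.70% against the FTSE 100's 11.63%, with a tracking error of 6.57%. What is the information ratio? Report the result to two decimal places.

0.92

IR = (Rp − Rb) / TE = (17.70% − 11.63%) / 6.57% = 6.07% / 6.57% = 0.9239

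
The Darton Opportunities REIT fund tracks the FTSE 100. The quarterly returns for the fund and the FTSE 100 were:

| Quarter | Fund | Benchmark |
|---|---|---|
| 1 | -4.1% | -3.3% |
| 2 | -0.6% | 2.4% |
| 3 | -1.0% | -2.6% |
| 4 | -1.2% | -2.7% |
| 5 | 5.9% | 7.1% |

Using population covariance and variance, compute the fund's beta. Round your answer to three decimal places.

r̄p = -0.2000%,  r̄m = 0.1800%
Cov = Σ(rp − r̄p)(rm − r̄m) / 5 = 12.0000
Var(rm) = Σ(rm − r̄m)² / 5 = 16.1896
β = Cov / Var = 12.0000 / 16.1896 = 0.7412

0.741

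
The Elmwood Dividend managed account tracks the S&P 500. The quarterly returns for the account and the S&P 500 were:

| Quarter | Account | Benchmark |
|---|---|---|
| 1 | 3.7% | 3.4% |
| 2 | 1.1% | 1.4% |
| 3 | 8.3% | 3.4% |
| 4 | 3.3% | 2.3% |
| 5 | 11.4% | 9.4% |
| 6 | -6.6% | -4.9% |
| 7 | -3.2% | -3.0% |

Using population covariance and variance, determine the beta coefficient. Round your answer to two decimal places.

r̄p = 2.5714%,  r̄m = 1.7143%
Cov = Σ(rp − r̄p)(rm − r̄m) / 7 = 24.0247
Var(rm) = Σ(rm − r̄m)² / 7 = 18.7384
β = Cov / Var = 24.0247 / 18.7384 = 1.2821

1.28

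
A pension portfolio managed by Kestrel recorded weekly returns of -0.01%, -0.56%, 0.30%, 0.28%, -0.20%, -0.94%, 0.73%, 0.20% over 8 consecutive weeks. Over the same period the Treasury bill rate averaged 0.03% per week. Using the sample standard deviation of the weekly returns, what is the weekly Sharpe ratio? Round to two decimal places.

-0.10

r̄ = (-0.01 − 0.56 + 0.3 + 0.28 − 0.2 − 0.94 + 0.73 + 0.2) / 8 = -0.0250%
Sample std dev = √[1.9736 / 7] = 0.5310%
Sharpe = (r̄ − rf) / σ = (-0.0250 − 0.03) / 0.5310 = -0.0550 / 0.5310 = -0.1036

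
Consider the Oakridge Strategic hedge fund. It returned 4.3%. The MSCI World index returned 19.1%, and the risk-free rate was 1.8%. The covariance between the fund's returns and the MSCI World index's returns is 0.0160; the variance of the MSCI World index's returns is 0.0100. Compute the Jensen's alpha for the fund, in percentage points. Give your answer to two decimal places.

-25.18

β = Cov / Var = 0.0160 / 0.0100 = 1.6000
E[R] = Rf + β(Rm − Rf) = 1.8% + 1.6000 × (19.1% − 1.8%) = 29.4800%
α = Rp − E[R] = 4.3% − 29.4800% = -25.1800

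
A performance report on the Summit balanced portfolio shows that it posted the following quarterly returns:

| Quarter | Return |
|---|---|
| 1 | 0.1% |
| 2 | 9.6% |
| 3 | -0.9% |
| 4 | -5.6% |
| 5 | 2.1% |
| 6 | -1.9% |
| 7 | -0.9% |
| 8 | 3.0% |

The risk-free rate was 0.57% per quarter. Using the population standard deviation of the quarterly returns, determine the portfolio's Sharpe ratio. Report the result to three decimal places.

Mean return μ = 5.50 / 8 = 0.6875%
Σ(r − μ)² = (0.1 − 0.6875)² + (9.6 − 0.6875)² + … = 138.3888
population σ = √(138.3888 / 8) = √17.2986 = 4.1592%
Sharpe = (μ − rf) / σ = (0.6875 − 0.57) / 4.1592 = 0.1175 / 4.1592 = 0.0283

0.028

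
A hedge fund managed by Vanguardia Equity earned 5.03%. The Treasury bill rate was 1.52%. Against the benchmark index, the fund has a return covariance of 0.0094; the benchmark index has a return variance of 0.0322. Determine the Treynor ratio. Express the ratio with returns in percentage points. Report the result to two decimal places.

β = Cov / Var = 0.0094 / 0.0322 = 0.2919
Treynor = (Rp − Rf) / β = (5.03% − 1.52%) / 0.2919 = 3.51 / 0.2919 = 12.0247

12.02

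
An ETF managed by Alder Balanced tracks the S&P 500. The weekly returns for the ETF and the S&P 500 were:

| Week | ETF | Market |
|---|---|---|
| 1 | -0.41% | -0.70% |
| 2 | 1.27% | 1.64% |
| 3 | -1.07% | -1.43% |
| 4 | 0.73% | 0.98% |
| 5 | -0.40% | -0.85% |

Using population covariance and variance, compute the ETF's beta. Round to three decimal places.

r̄p = 0.0240%,  r̄m = -0.0720%
Cov = Σ(rp − r̄p)(rm − r̄m) / 5 = 0.9928
Var(rm) = Σ(rm − r̄m)² / 5 = 1.3763
β = Cov / Var = 0.9928 / 1.3763 = 0.7214

0.721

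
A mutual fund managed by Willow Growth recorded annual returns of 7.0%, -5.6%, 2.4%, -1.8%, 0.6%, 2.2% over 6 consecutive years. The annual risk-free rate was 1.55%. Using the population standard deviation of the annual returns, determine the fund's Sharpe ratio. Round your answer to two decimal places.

r̄ = (7 − 5.6 + 2.4 − 1.8 + 0.6 + 2.2) / 6 = 0.8000%
Σ(r − r̄)² = 90.7200; population σ = √(90.7200/6) = 3.8884%
Sharpe = (r̄ − rf) / σ = (0.8000 − 1.55) / 3.8884 = -0.7500 / 3.8884 = -0.1929

-0.19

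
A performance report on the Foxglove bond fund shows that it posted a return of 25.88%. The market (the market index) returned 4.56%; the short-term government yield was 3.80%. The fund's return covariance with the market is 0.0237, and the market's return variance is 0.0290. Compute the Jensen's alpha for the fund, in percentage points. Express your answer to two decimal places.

β = Cov / Var = 0.0237 / 0.0290 = 0.8172
E[R] = Rf + β(Rm − Rf) = 3.80% + 0.8172 × (4.56% − 3.80%) = 4.4211%
α = Rp − E[R] = 25.88% − 4.4211% = 21.4589

21.46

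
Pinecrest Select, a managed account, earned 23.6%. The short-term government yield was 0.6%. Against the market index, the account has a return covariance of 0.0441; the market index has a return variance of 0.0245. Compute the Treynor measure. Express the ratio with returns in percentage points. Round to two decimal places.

β = Cov / Var = 0.0441 / 0.0245 = 1.8000
Treynor = (Rp − Rf) / β = (23.6% − 0.6%) / 1.8000 = 23.00 / 1.8000 = 12.7778

12.78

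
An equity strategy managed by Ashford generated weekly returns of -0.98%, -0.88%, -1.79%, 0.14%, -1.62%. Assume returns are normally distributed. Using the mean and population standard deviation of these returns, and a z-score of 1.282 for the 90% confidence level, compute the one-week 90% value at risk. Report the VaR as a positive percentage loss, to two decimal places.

1.90

μ = (-0.98 − 0.88 − 1.79 + 0.14 − 1.62) / 5 = -1.0260%
Population std dev = √[2.3195 / 5] = 0.6811%
VaR = −(μ − z·σ) = −(-1.0260 − 1.282 × 0.6811) = −(-1.8992) = 1.8992%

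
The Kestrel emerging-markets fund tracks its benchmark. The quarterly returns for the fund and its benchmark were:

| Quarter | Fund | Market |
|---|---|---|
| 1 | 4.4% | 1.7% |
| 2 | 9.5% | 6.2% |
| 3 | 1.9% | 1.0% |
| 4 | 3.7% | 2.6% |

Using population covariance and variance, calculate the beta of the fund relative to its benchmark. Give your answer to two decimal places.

r̄p = 4.8750%,  r̄m = 2.8750%
Cov = Σ(rp − r̄p)(rm − r̄m) / 4 = 5.4594
Var(rm) = Σ(rm − r̄m)² / 4 = 4.0069
β = Cov / Var = 5.4594 / 4.0069 = 1.3625

1.36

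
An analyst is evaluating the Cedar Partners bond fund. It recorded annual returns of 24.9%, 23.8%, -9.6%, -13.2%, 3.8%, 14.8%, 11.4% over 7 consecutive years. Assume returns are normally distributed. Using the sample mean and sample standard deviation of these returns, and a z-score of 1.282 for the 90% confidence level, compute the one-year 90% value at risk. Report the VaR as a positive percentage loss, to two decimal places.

11.39

r̄ = (24.9 + 23.8 − 9.6 − 13.2 + 3.8 + 14.8 + 11.4) / 7 = 7.9857%
Sample σ = √[Σ(r − r̄)² / 6] = √[1369.8886 / 6] = √228.3148 = 15.1101%
VaR = −(r̄ − z·σ) = −(7.9857 − 1.282 × 15.1101) = −(-11.3854) = 11.3854%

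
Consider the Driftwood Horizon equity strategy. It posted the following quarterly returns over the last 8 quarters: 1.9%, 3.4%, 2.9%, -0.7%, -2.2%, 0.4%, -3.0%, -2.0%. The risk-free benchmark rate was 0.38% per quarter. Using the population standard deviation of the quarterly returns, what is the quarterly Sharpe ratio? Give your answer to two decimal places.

r̄ = (1.9 + 3.4 + 2.9 − 0.7 − 2.2 + 0.4 − 3 − 2) / 8 = 0.0875%
Population σ = √[Σ(r − r̄)² / 8] = √[42.0088 / 8] = √5.2511 = 2.2915%
Sharpe = (r̄ − rf) / σ = (0.0875 − 0.38) / 2.2915 = -0.2925 / 2.2915 = -0.1276

-0.13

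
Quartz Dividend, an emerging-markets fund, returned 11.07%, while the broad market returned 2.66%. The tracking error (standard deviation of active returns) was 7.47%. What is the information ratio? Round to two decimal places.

1.13

IR = (Rp − Rb) / TE = (11.07% − 2.66%) / 7.47% = 8.41% / 7.47% = 1.1258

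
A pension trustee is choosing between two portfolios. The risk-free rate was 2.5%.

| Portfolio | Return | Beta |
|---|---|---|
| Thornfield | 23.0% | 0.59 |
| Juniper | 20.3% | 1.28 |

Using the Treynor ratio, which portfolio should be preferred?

Thornfield

Thornfield: Treynor = (23.0% − 2.5%) / 0.59 = 34.746
Juniper: Treynor = (20.3% − 2.5%) / 1.28 = 13.906
Highest: Thornfield (34.746).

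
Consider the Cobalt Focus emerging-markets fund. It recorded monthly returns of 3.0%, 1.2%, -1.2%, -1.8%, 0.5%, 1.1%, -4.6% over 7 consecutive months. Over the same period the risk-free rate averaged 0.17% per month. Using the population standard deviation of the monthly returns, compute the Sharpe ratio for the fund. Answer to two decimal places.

-0.19

Mean return μ = -1.80 / 7 = -0.2571%
Σ(r − μ)² = (3 − (-0.2571))² + (1.2 − (-0.2571))² + … = 37.2771
population σ = √(37.2771 / 7) = √5.3253 = 2.3077%
Sharpe = (μ − rf) / σ = (-0.2571 − 0.17) / 2.3077 = -0.4271 / 2.3077 = -0.1851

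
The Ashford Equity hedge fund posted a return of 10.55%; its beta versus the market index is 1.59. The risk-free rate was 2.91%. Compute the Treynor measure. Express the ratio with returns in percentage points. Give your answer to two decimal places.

4.81

Treynor = (Rp − Rf) / β = (10.55% − 2.91%) / 1.59 = 7.64 / 1.59 = 4.8050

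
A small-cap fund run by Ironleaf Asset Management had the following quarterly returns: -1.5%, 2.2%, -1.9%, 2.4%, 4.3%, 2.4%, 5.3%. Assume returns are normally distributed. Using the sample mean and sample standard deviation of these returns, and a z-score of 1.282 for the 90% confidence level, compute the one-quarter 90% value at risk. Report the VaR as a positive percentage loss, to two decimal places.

Mean return r̄ = 13.20 / 7 = 1.8857%
Σ(r − r̄)² = (-1.5 − 1.8857)² + (2.2 − 1.8857)² + … = 43.9086
σ = √[43.9086 / 6] = 2.7052%
VaR = −(r̄ − z·σ) = −(1.8857 − 1.282 × 2.7052) = −(-1.5824) = 1.5824%

1.58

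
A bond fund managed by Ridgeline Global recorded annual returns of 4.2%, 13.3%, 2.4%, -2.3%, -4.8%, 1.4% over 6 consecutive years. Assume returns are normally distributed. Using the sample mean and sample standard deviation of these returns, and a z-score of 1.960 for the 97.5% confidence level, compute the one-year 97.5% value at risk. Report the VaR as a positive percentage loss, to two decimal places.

r̄ = (4.2 + 13.3 + 2.4 − 2.3 − 4.8 + 1.4) / 6 = 2.3667%
Σ(r − r̄)² = 196.9733; sample σ = √(196.9733/5) = 6.2765%
VaR = −(r̄ − z·σ) = −(2.3667 − 1.960 × 6.2765) = −(-9.9352) = 9.9352%

9.94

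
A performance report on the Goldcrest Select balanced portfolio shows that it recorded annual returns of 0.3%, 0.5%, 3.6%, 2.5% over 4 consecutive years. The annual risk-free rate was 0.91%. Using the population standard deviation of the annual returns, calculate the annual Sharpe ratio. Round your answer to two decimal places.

0.59

Mean return r̄ = 6.90 / 4 = 1.7250%
Σ(r − r̄)² = (0.3 − 1.7250)² + (0.5 − 1.7250)² + … = 7.6475
σ = √[7.6475 / 4] = 1.3827%
Sharpe = (r̄ − rf) / σ = (1.7250 − 0.91) / 1.3827 = 0.8150 / 1.3827 = 0.5894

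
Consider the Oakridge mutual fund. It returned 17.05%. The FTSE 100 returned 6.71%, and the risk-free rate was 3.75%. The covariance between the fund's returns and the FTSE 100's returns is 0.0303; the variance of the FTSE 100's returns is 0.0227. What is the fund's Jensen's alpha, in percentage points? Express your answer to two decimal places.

9.35

β = Cov / Var = 0.0303 / 0.0227 = 1.3348
E[R] = Rf + β(Rm − Rf) = 3.75% + 1.3348 × (6.71% − 3.75%) = 7.7010%
α = Rp − E[R] = 17.05% − 7.7010% = 9.3490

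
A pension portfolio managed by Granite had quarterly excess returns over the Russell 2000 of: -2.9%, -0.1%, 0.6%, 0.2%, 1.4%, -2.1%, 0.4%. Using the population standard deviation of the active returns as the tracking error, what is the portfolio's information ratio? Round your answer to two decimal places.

-0.25

r̄ = (-2.9 − 0.1 + 0.6 + 0.2 + 1.4 − 2.1 + 0.4) / 7 = -2.50 / 7 = -0.3571%
Population std dev = √[14.4571 / 7] = 1.4371%
IR = r̄ / tracking error = -0.3571 / 1.4371 = -0.2485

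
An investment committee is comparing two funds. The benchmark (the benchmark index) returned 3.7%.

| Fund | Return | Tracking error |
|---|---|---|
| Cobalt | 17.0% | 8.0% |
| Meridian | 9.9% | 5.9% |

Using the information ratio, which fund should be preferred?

Cobalt

Cobalt: IR = (17.0% − 3.7%) / 8.0% = 1.663
Meridian: IR = (9.9% − 3.7%) / 5.9% = 1.051
Highest: Cobalt (1.663).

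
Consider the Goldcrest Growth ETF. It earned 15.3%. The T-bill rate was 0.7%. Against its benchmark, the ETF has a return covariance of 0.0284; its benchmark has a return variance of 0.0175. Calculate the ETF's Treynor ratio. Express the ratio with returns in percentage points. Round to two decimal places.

9.00

β = Cov / Var = 0.0284 / 0.0175 = 1.6229
Treynor = (Rp − Rf) / β = (15.3% − 0.7%) / 1.6229 = 14.60 / 1.6229 = 8.9962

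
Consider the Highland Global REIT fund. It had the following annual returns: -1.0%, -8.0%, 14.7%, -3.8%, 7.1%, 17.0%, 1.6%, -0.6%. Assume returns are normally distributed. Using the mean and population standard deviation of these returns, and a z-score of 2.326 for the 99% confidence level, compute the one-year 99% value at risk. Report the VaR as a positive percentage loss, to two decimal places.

15.85

r̄ = (-1 − 8 + 14.7 − 3.8 + 7.1 + 17 + 1.6 − 0.6) / 8 = 3.3750%
Σ(r − r̄)² = (-1 − 3.3750)² + (-8 − 3.3750)² + (14.7 − 3.3750)² + … = 546.7350
population σ = √(546.7350 / 8) = √68.3419 = 8.2669%
VaR = −(r̄ − z·σ) = −(3.3750 − 2.326 × 8.2669) = −(-15.8538) = 15.8538%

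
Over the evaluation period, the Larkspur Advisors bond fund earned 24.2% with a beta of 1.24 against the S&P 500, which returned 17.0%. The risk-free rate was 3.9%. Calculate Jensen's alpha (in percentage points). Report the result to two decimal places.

4.06

CAPM expected return = Rf + β(Rm − Rf) = 3.9% + 1.24 × (17.0% − 3.9%) = 3.9 + 1.24 × 13.10 = 20.1440%
Jensen's α = Rp − E[R] = 24.2% − 20.1440% = 4.0560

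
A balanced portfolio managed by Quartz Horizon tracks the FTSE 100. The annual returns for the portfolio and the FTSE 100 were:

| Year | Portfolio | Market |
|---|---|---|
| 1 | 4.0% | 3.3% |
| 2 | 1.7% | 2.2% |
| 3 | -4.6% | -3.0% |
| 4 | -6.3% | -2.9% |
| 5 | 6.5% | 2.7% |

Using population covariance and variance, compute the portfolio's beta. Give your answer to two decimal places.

1.68

r̄p = 0.2600%,  r̄m = 0.4600%
Cov = Σ(rp − r̄p)(rm − r̄m) / 5 = 13.1924
Var(rm) = Σ(rm − r̄m)² / 5 = 7.8744
β = Cov / Var = 13.1924 / 7.8744 = 1.6754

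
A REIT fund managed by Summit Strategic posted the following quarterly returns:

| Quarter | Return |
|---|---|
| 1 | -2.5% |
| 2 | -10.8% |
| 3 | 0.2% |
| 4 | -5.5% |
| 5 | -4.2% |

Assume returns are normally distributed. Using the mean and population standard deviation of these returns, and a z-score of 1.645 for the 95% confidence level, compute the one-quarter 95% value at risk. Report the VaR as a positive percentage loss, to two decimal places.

r̄ = (-2.5 − 10.8 + 0.2 − 5.5 − 4.2) / 5 = -4.5600%
Population σ = √[Σ(r − r̄)² / 5] = √[66.8520 / 5] = √13.3704 = 3.6566%
VaR = −(r̄ − z·σ) = −(-4.5600 − 1.645 × 3.6566) = −(-10.5751) = 10.5751%

10.58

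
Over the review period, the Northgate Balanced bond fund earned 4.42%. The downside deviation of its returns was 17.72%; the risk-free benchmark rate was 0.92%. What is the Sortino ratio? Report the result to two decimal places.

0.20

Sortino = (Rp − Rf) / σd = (4.42% − 0.92%) / 17.72% = 3.50% / 17.72% = 0.1975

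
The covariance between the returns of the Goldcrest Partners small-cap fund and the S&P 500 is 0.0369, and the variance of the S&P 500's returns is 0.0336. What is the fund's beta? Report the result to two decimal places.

β = Cov(Rp, Rm) / Var(Rm) = 0.0369 / 0.0336 = 1.0982

1.10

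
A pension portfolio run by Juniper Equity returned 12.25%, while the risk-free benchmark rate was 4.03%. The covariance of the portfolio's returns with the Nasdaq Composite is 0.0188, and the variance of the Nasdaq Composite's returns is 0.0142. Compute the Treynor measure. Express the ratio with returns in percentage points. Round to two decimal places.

β = Cov / Var = 0.0188 / 0.0142 = 1.3239
Treynor = (Rp − Rf) / β = (12.25% − 4.03%) / 1.3239 = 8.22 / 1.3239 = 6.2089

6.21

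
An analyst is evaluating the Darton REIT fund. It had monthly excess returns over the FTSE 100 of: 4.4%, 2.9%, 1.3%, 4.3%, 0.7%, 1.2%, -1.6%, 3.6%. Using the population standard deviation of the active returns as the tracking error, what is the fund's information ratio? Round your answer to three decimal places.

1.082

r̄ = (4.4 + 2.9 + 1.3 + 4.3 + 0.7 + 1.2 − 1.6 + 3.6) / 8 = 16.80 / 8 = 2.1000%
Population std dev = √[30.1200 / 8] = 1.9404%
IR = r̄ / tracking error = 2.1000 / 1.9404 = 1.0823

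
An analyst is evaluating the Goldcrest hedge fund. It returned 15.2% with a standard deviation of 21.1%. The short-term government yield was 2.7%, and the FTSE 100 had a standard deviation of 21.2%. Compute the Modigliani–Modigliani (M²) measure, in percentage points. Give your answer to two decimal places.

15.26

Sharpe = (Rp − Rf) / σp = (15.2% − 2.7%) / 21.1% = 0.5924
M² = Rf + Sharpe × σm = 2.7% + 0.5924 × 21.2% = 15.2589%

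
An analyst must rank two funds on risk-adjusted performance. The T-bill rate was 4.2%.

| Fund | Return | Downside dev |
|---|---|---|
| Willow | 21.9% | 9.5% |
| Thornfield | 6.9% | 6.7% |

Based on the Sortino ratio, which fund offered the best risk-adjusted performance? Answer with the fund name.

Willow

Willow: Sortino ratio = (21.9% − 4.2%) / 9.5% = 1.863
Thornfield: Sortino ratio = (6.9% − 4.2%) / 6.7% = 0.403
Highest: Willow (1.863).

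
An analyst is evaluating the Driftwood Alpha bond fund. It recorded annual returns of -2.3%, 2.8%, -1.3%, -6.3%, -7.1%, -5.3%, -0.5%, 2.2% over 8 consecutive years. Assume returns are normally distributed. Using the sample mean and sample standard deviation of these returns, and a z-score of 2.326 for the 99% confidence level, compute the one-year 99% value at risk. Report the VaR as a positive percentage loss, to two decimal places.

r̄ = (-2.3 + 2.8 − 1.3 − 6.3 − 7.1 − 5.3 − 0.5 + 2.2) / 8 = -2.2250%
Sample std dev = √[98.4950 / 7] = 3.7511%
VaR = −(r̄ − z·σ) = −(-2.2250 − 2.326 × 3.7511) = −(-10.9501) = 10.9501%

10.95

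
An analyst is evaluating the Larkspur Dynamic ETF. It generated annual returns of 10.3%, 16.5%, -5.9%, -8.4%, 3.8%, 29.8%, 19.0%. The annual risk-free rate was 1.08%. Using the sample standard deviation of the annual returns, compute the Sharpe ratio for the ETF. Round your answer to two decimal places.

μ = (10.3 + 16.5 − 5.9 − 8.4 + 3.8 + 29.8 + 19) / 7 = 65.10 / 7 = 9.3000%
Sample std dev = √[1141.7600 / 6] = 13.7947%
Sharpe = (μ − rf) / σ = (9.3000 − 1.08) / 13.7947 = 8.2200 / 13.7947 = 0.5959

0.60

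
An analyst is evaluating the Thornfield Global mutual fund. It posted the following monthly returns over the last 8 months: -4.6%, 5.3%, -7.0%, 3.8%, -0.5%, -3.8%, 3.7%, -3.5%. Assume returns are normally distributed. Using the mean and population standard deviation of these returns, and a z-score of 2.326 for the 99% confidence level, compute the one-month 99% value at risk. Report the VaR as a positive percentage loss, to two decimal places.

10.83

μ = (-4.6 + 5.3 − 7 + 3.8 − 0.5 − 3.8 + 3.7 − 3.5) / 8 = -0.8250%
Population σ = √[Σ(r − μ)² / 8] = √[147.8750 / 8] = √18.4844 = 4.2993%
VaR = −(μ − z·σ) = −(-0.8250 − 2.326 × 4.2993) = −(-10.8252) = 10.8252%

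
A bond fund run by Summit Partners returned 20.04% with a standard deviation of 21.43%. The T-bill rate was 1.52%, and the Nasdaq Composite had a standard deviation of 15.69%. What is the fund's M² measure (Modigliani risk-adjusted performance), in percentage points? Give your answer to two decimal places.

Sharpe = (Rp − Rf) / σp = (20.04% − 1.52%) / 21.43% = 0.8642
M² = Rf + Sharpe × σm = 1.52% + 0.8642 × 15.69% = 15.0793%

15.08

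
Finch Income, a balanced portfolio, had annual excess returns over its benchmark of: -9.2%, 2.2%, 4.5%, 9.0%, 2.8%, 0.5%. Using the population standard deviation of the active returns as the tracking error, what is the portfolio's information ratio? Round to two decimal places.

μ = (-9.2 + 2.2 + 4.5 + 9 + 2.8 + 0.5) / 6 = 1.6333%
Σ(r − μ)² = (-9.2 − 1.6333)² + (2.2 − 1.6333)² + (4.5 − 1.6333)² + … = 182.8133
population σ = √(182.8133 / 6) = √30.4689 = 5.5199%
IR = μ / tracking error = 1.6333 / 5.5199 = 0.2959

0.30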